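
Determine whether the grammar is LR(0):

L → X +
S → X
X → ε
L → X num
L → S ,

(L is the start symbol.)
A grammar is LR(0) if no state in the canonical LR(0) collection has:
  - both a shift item (dot before a terminal) and a complete item (shift-reduce conflict), or
  - two or more complete items (reduce-reduce conflict; the accept item [L' → L .] counts as a complete item here).

Augment with L' → L and build the canonical LR(0) collection (I0 = CLOSURE({[L' → . L]}), then GOTO on every symbol after a dot until no new states appear). It has 7 states:
  I0: { [L → . S ,], [L → . X +], [L → . X num], [L' → . L], [S → . X], [X → .] }  — reduce
  I1: { [L' → L .] }  — accept
  I2: { [L → S . ,] }  — shift
  I3: { [L → X . +], [L → X . num], [S → X .] }  — shift, reduce
  I4: { [L → X + .] }  — reduce
  I5: { [L → X num .] }  — reduce
  I6: { [L → S , .] }  — reduce

Conflict in state I3:
  Shift-reduce conflict between [S → X .] and [L → X . +]
So the grammar is NOT LR(0).

Answer: No. Shift-reduce conflict between [S → X .] and [L → X . +]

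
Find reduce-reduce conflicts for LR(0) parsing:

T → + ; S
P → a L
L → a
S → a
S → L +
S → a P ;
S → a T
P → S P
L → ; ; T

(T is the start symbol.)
A reduce-reduce conflict occurs when an LR(0) state has two complete items [A → α .] and [B → β .] — both call for a reduction, and with no lookahead the parser cannot choose between them.

Augment with T' → T and build the canonical LR(0) collection (I0 = CLOSURE({[T' → . T]}), then GOTO on every symbol after a dot until no new states appear). It has 18 states:
  I0: { [T → . + ; S], [T' → . T] }  — shift
  I1: { [T → + . ; S] }  — shift
  I2: { [T' → T .] }  — accept
  I3: { [L → . ; ; T], [L → . a], [S → . L +], [S → . a P ;], [S → . a T], [S → . a], [T → + ; . S] }  — shift
  I4: { [L → ; . ; T] }  — shift
  I5: { [S → L . +] }  — shift
  I6: { [T → + ; S .] }  — reduce
  I7: { [L → . ; ; T], [L → . a], [L → a .], [P → . S P], [P → . a L], [S → . L +], [S → . a P ;], [S → . a T], [S → . a], [S → a . P ;], [S → a . T], [S → a .], [T → . + ; S] }  — shift, 2 reduces
  I8: { [S → a P . ;] }  — shift
  I9: { [L → . ; ; T], [L → . a], [P → . S P], [P → . a L], [P → S . P], [S → . L +], [S → . a P ;], [S → . a T], [S → . a] }  — shift
  I10: { [S → a T .] }  — reduce
  I11: { [L → . ; ; T], [L → . a], [L → a .], [P → . S P], [P → . a L], [P → a . L], [S → . L +], [S → . a P ;], [S → . a T], [S → . a], [S → a . P ;], [S → a . T], [S → a .], [T → . + ; S] }  — shift, 2 reduces
  I12: { [P → a L .], [S → L . +] }  — shift, reduce
  I13: { [S → L + .] }  — reduce
  I14: { [P → S P .] }  — reduce
  I15: { [S → a P ; .] }  — reduce
  I16: { [L → ; ; . T], [T → . + ; S] }  — shift
  I17: { [L → ; ; T .] }  — reduce

I7 contains complete items [L → a .], [S → a .] — reduce-reduce conflict.
I11 contains complete items [L → a .], [S → a .] — reduce-reduce conflict.

Answer: Yes — I7: [L → a .] vs [S → a .]; I11: [L → a .] vs [S → a .]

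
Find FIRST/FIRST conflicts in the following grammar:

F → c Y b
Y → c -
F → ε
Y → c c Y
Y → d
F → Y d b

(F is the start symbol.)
A FIRST/FIRST conflict occurs when two productions N → α and N → β for the same non-terminal have FIRST(α) ∩ FIRST(β) ≠ ∅ (with ε ∈ FIRST of a nullable right-hand side, so two nullable alternatives also conflict).

FIRST sets of the non-terminals at (or reachable through a nullable prefix from) the front of some alternative:
  FIRST(Y) = { 'c', 'd' }

Productions for F:
  F → c Y b: FIRST = { 'c' }
  F → ε: FIRST = { ε }
  F → Y d b: FIRST = { 'c', 'd' }
Productions for Y:
  Y → c -: FIRST = { 'c' }
  Y → c c Y: FIRST = { 'c' }
  Y → d: FIRST = { 'd' }

Conflict for F: F → c Y b and F → Y d b
  Overlap: { 'c' }
Conflict for Y: Y → c - and Y → c c Y
  Overlap: { 'c' }

Answer: Yes. F → c Y b / F → Y d b on { 'c' }; Y → c '-' / Y → c c Y on { 'c' }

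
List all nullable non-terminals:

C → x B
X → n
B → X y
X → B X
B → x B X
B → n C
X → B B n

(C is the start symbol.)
A non-terminal is nullable if it can derive ε (the empty string): either it has an ε-production, or it has a production whose right-hand side consists entirely of nullable non-terminals.

There are no ε-productions, so no non-terminal can derive ε.
No non-terminals are nullable.

Answer: None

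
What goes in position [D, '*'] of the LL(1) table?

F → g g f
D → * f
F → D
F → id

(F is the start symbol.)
To find M[D, '*'], we find productions for D where '*' is in the predict set (PREDICT(N → α) = (FIRST(α) \ {ε}) ∪ (FOLLOW(N) if α ⇒* ε)).

D → * f: PREDICT = { '*' }
  '*' is in predict set, so this production goes in M[D, '*']

M[D, '*'] = D → * f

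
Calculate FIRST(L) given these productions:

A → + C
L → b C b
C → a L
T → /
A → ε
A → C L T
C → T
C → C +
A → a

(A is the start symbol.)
To compute FIRST(L), examine every production with L on the left-hand side, reading each right-hand side left to right until a non-nullable symbol is reached.

From L → b C b:
  - b is a terminal: add 'b' and stop

Collecting: FIRST(L) = { 'b' }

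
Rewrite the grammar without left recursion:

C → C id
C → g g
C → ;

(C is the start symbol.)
C is directly left-recursive. The standard transformation for
  A → A α₁ | ... | A α_m | β₁ | ... | β_n
is
  A  → β₁ A' | ... | β_n A'
  A' → α₁ A' | ... | α_m A' | ε

C → g g becomes C → g g C'
C → ; becomes C → ; C'
C → C id becomes C' → id C'
Add C' → ε

Resulting grammar:
C → g g C'
C → ; C'
C' → id C'
C' → ε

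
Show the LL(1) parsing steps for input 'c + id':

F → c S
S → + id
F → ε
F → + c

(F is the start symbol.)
LL(1) parsing maintains a stack (initially the start symbol over $) and the input. At each step: if the stack top is a terminal, match it against the current input token; if it is a non-terminal N, replace it with the RHS of M[N, lookahead] (the unique production whose predict set contains the lookahead).

Stack is shown with the top on the left.

Stack   Input     Action
------------------------
F $     c + id $  output F → c S
c S $   c + id $  match 'c'
S $     + id $    output S → + id
+ id $  + id $    match '+'
id $    id $      match 'id'
$       $         accept

The string is accepted.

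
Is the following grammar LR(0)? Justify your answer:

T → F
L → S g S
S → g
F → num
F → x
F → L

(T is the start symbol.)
A grammar is LR(0) if no state in the canonical LR(0) collection has:
  - both a shift item (dot before a terminal) and a complete item (shift-reduce conflict), or
  - two or more complete items (reduce-reduce conflict; the accept item [T' → T .] counts as a complete item here).

Augment with T' → T and build the canonical LR(0) collection (I0 = CLOSURE({[T' → . T]}), then GOTO on every symbol after a dot until no new states appear). It has 10 states:
  I0: { [F → . L], [F → . num], [F → . x], [L → . S g S], [S → . g], [T → . F], [T' → . T] }  — shift
  I1: { [T → F .] }  — reduce
  I2: { [F → L .] }  — reduce
  I3: { [L → S . g S] }  — shift
  I4: { [T' → T .] }  — accept
  I5: { [S → g .] }  — reduce
  I6: { [F → num .] }  — reduce
  I7: { [F → x .] }  — reduce
  I8: { [L → S g . S], [S → . g] }  — shift
  I9: { [L → S g S .] }  — reduce

Every state is either a pure shift/goto state or contains exactly one complete item and nothing to shift — no conflicts. The grammar is LR(0).

Answer: Yes, the grammar is LR(0)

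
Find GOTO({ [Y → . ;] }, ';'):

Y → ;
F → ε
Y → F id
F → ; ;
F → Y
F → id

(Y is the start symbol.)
GOTO(I, ';') = CLOSURE({ [A → αX.β] : [A → α.Xβ] ∈ I, X = ';' })

Items with dot before ';', with the dot advanced:
  [Y → . ;] → [Y → ; .]
Closure adds nothing (no advanced item has the dot before a non-terminal).

GOTO = { [Y → ; .] }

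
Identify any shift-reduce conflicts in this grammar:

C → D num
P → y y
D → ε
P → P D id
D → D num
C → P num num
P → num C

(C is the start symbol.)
Yes — I0: [D → .] vs [P → . num C]; I3: [D → .] vs [C → P . num num]; I4: [D → .] vs [P → . num C]

A shift-reduce conflict occurs when an LR(0) state has both:
  - a complete (reduce) item [A → α .] (dot at the end), and
  - a shift item [B → β . c γ] (dot before a terminal).

Augment with C' → C and build the canonical LR(0) collection (I0 = CLOSURE({[C' → . C]}), then GOTO on every symbol after a dot until no new states appear). It has 14 states:
  I0: { [C → . D num], [C → . P num num], [C' → . C], [D → . D num], [D → .], [P → . P D id], [P → . num C], [P → . y y] }  — shift, reduce
  I1: { [C' → C .] }  — accept
  I2: { [C → D . num], [D → D . num] }  — shift
  I3: { [C → P . num num], [D → . D num], [D → .], [P → P . D id] }  — shift, reduce
  I4: { [C → . D num], [C → . P num num], [D → . D num], [D → .], [P → . P D id], [P → . num C], [P → . y y], [P → num . C] }  — shift, reduce
  I5: { [P → y . y] }  — shift
  I6: { [P → y y .] }  — reduce
  I7: { [P → num C .] }  — reduce
  I8: { [D → D . num], [P → P D . id] }  — shift
  I9: { [C → P num . num] }  — shift
  I10: { [C → P num num .] }  — reduce
  I11: { [P → P D id .] }  — reduce
  I12: { [D → D num .] }  — reduce
  I13: { [C → D num .], [D → D num .] }  — 2 reduces

I0 contains reduce item [D → .] and shift items [P → . num C], [P → . y y] — shift-reduce conflict.
I3 contains reduce item [D → .] and shift item [C → P . num num] — shift-reduce conflict.
I4 contains reduce item [D → .] and shift items [P → . num C], [P → . y y] — shift-reduce conflict.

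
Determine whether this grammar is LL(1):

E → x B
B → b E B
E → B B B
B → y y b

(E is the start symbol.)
A grammar is LL(1) if for each non-terminal N with multiple productions, the predict sets of those productions are pairwise disjoint, where PREDICT(N → α) = (FIRST(α) \ {ε}) ∪ (FOLLOW(N) if α ⇒* ε).

Relevant sets:
  FIRST(B) = { 'b', 'y' }

For E:
  PREDICT(E → x B) = { 'x' }
  PREDICT(E → B B B) = { 'b', 'y' }
For B:
  PREDICT(B → b E B) = { 'b' }
  PREDICT(B → y y b) = { 'y' }

All predict sets are disjoint. The grammar IS LL(1).

Answer: Yes, the grammar is LL(1).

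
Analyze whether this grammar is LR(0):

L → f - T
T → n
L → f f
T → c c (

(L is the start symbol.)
A grammar is LR(0) if no state in the canonical LR(0) collection has:
  - both a shift item (dot before a terminal) and a complete item (shift-reduce conflict), or
  - two or more complete items (reduce-reduce conflict; the accept item [L' → L .] counts as a complete item here).

Augment with L' → L and build the canonical LR(0) collection (I0 = CLOSURE({[L' → . L]}), then GOTO on every symbol after a dot until no new states appear). It has 10 states:
  I0: { [L → . f - T], [L → . f f], [L' → . L] }  — shift
  I1: { [L' → L .] }  — accept
  I2: { [L → f . - T], [L → f . f] }  — shift
  I3: { [L → f - . T], [T → . c c (], [T → . n] }  — shift
  I4: { [L → f f .] }  — reduce
  I5: { [L → f - T .] }  — reduce
  I6: { [T → c . c (] }  — shift
  I7: { [T → n .] }  — reduce
  I8: { [T → c c . (] }  — shift
  I9: { [T → c c ( .] }  — reduce

Every state is either a pure shift/goto state or contains exactly one complete item and nothing to shift — no conflicts. The grammar is LR(0).

Answer: Yes, the grammar is LR(0)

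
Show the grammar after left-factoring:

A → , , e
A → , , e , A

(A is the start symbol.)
Left-factoring transforms A → αβ₁ | αβ₂ into A → αA' and A' → β₁ | β₂
(α is the longest common prefix among the alternatives). Repeat until
no nonterminal has two alternatives with a common prefix.

Round 1: A has alternatives sharing prefix ', , e'. Introduce A': A → , , e A'
  Add: A' → ε
  Add: A' → , A

No remaining common prefixes — done.

Resulting grammar:
A → , , e A'
A' → ε
A' → , A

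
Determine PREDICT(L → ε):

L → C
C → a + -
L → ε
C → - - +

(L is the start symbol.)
PREDICT(L → ε) = (FIRST(RHS) \ {ε}) ∪ (FOLLOW(L) if ε ∈ FIRST(RHS), i.e. RHS ⇒* ε)
The right-hand side is ε (FIRST(ε) = { ε }), so the predict set is FOLLOW(L) = { $ }
PREDICT(L → ε) = { $ }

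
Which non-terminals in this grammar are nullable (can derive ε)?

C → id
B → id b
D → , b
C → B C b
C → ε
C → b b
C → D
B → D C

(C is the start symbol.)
{ 'C' }

A non-terminal is nullable if it can derive ε (the empty string): either it has an ε-production, or it has a production whose right-hand side consists entirely of nullable non-terminals.

ε-productions: C → ε
So C is immediately nullable.
No further non-terminal can be added: every production for the remaining non-terminals contains a terminal or a non-nullable non-terminal.
Nullable = { 'C' }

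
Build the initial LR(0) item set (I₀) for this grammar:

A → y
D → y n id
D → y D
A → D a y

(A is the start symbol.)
{ [A → . D a y], [A → . y], [A' → . A], [D → . y D], [D → . y n id] }

First, augment the grammar with A' → A
I₀ = CLOSURE({ [A' → . A] }):
  [A' → . A] has the dot before A: add [A → . y], [A → . D a y]
  [A → . D a y] has the dot before D: add [D → . y n id], [D → . y D]
No further items can be added.

I₀ = { [A → . D a y], [A → . y], [A' → . A], [D → . y D], [D → . y n id] }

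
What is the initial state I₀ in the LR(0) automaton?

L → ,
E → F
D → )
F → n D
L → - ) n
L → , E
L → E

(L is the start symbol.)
{ [E → . F], [F → . n D], [L → . , E], [L → . ,], [L → . - ) n], [L → . E], [L' → . L] }

First, augment the grammar with L' → L
I₀ = CLOSURE({ [L' → . L] }):
  [L' → . L] has the dot before L: add [L → . ,], [L → . - ) n], [L → . , E], [L → . E]
  [L → . E] has the dot before E: add [E → . F]
  [E → . F] has the dot before F: add [F → . n D]
No further items can be added.

I₀ = { [E → . F], [F → . n D], [L → . , E], [L → . ,], [L → . - ) n], [L → . E], [L' → . L] }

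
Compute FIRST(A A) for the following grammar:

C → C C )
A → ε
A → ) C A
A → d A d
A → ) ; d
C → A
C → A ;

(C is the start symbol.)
FIRST sets of the non-terminals involved (from the grammar, by fixed-point iteration):
  FIRST(A) = { ')', 'd', ε }

To compute FIRST(A A), process the symbols left to right:
Symbol A is a non-terminal. Add FIRST(A) \ {ε} = { ')', 'd' }
A is nullable (ε ∈ FIRST(A)), continue to the next symbol.
Symbol A is a non-terminal. Add FIRST(A) \ {ε} = { ')', 'd' }
A is nullable (ε ∈ FIRST(A)), continue to the next symbol.
All symbols are nullable, so ε is in the result.
FIRST(A A) = { ')', 'd', ε }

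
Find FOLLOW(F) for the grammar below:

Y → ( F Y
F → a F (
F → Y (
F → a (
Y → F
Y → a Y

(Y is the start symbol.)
{ $, '(', 'a' }

In Y → ( F Y: F is followed by Y, add FIRST(Y) \ {ε} = { '(', 'a' }
In F → a F (: F is followed by '(', add FIRST('(') \ {ε} = { '(' }
In Y → F: F is at the end, add FOLLOW(Y)

The FOLLOW sets referred to above (computed the same way, to a fixed point):
  FOLLOW(Y) = { $, '(' }

Taking the union: FOLLOW(F) = { $, '(', 'a' }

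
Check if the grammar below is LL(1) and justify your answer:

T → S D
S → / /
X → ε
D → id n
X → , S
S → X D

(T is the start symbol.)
Relevant sets:
  FIRST(X) = { ',', ε }
  FIRST(D) = { 'id' }
  FOLLOW(X) = { 'id' }

For S:
  PREDICT(S → '/' '/') = { '/' }
  PREDICT(S → X D) = { ',', 'id' }
For X:
  PREDICT(X → ε) = { 'id' }
  PREDICT(X → ',' S) = { ',' }
T, D have a single production, so nothing to check there.

All predict sets are disjoint. The grammar IS LL(1).

Answer: Yes, the grammar is LL(1).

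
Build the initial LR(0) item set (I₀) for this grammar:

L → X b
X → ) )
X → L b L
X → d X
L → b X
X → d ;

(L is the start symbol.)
{ [L → . X b], [L → . b X], [L' → . L], [X → . ) )], [X → . L b L], [X → . d ;], [X → . d X] }

First, augment the grammar with L' → L
I₀ = CLOSURE({ [L' → . L] }):
  [L' → . L] has the dot before L: add [L → . X b], [L → . b X]
  [L → . X b] has the dot before X: add [X → . ) )], [X → . L b L], [X → . d X], [X → . d ;]
No further items can be added.

I₀ = { [L → . X b], [L → . b X], [L' → . L], [X → . ) )], [X → . L b L], [X → . d ;], [X → . d X] }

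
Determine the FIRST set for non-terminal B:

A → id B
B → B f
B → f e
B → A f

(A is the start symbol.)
{ 'f', 'id' }

FIRST sets of the other non-terminals involved (by the same procedure, iterated to a fixed point):
  FIRST(A) = { 'id' }

From B → B f:
  - B is the symbol being defined: contributes nothing new
    B is not nullable, so stop
From B → f e:
  - f is a terminal: add 'f' and stop
From B → A f:
  - A is a non-terminal: add FIRST(A) \ {ε} = { 'id' }
    A is not nullable, so stop

Collecting: FIRST(B) = { 'f', 'id' }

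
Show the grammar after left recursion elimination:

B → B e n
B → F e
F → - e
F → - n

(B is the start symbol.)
B is directly left-recursive. The standard transformation for
  A → A α₁ | ... | A α_m | β₁ | ... | β_n
is
  A  → β₁ A' | ... | β_n A'
  A' → α₁ A' | ... | α_m A' | ε

B → F e becomes B → F e B'
B → B e n becomes B' → e n B'
Add B' → ε

Productions for other non-terminals are unchanged:
  F → - e
  F → - n

Resulting grammar:
B → F e B'
B' → e n B'
B' → ε
F → - e
F → - n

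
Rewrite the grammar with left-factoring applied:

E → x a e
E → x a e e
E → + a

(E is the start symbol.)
E → x a e E'
E' → ε
E' → e
E → + a

Left-factoring transforms A → αβ₁ | αβ₂ into A → αA' and A' → β₁ | β₂
(α is the longest common prefix among the alternatives). Repeat until
no nonterminal has two alternatives with a common prefix.

Round 1: E has alternatives sharing prefix 'x a e'. Introduce E': E → x a e E'
  Add: E' → ε
  Add: E' → e

No remaining common prefixes — done.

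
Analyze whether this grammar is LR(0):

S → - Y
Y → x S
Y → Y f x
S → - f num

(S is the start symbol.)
A grammar is LR(0) if no state in the canonical LR(0) collection has:
  - both a shift item (dot before a terminal) and a complete item (shift-reduce conflict), or
  - two or more complete items (reduce-reduce conflict; the accept item [S' → S .] counts as a complete item here).

Augment with S' → S and build the canonical LR(0) collection (I0 = CLOSURE({[S' → . S]}), then GOTO on every symbol after a dot until no new states appear). It has 10 states:
  I0: { [S → . - Y], [S → . - f num], [S' → . S] }  — shift
  I1: { [S → - . Y], [S → - . f num], [Y → . Y f x], [Y → . x S] }  — shift
  I2: { [S' → S .] }  — accept
  I3: { [S → - Y .], [Y → Y . f x] }  — shift, reduce
  I4: { [S → - f . num] }  — shift
  I5: { [S → . - Y], [S → . - f num], [Y → x . S] }  — shift
  I6: { [Y → x S .] }  — reduce
  I7: { [S → - f num .] }  — reduce
  I8: { [Y → Y f . x] }  — shift
  I9: { [Y → Y f x .] }  — reduce

Conflict in state I3:
  Shift-reduce conflict between [S → - Y .] and [Y → Y . f x]
So the grammar is NOT LR(0).

Answer: No. Shift-reduce conflict between [S → - Y .] and [Y → Y . f x]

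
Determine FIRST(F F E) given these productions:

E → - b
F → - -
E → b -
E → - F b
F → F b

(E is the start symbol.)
FIRST sets of the non-terminals involved (from the grammar, by fixed-point iteration):
  FIRST(F) = { '-' }

To compute FIRST(F F E), process the symbols left to right:
Symbol F is a non-terminal. Add FIRST(F) \ {ε} = { '-' }
F is not nullable (ε ∉ FIRST(F)), so stop here.
FIRST(F F E) = { '-' }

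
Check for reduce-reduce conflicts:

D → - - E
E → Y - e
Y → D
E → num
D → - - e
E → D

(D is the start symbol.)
Augment with D' → D and build the canonical LR(0) collection (I0 = CLOSURE({[D' → . D]}), then GOTO on every symbol after a dot until no new states appear). It has 11 states:
  I0: { [D → . - - E], [D → . - - e], [D' → . D] }  — shift
  I1: { [D → - . - E], [D → - . - e] }  — shift
  I2: { [D' → D .] }  — accept
  I3: { [D → - - . E], [D → - - . e], [D → . - - E], [D → . - - e], [E → . D], [E → . Y - e], [E → . num], [Y → . D] }  — shift
  I4: { [E → D .], [Y → D .] }  — 2 reduces
  I5: { [D → - - E .] }  — reduce
  I6: { [E → Y . - e] }  — shift
  I7: { [D → - - e .] }  — reduce
  I8: { [E → num .] }  — reduce
  I9: { [E → Y - . e] }  — shift
  I10: { [E → Y - e .] }  — reduce

I4 contains complete items [E → D .], [Y → D .] — reduce-reduce conflict.

Answer: Yes — I4: [E → D .] vs [Y → D .]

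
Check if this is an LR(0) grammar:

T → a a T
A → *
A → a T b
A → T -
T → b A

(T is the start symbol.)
A grammar is LR(0) if no state in the canonical LR(0) collection has:
  - both a shift item (dot before a terminal) and a complete item (shift-reduce conflict), or
  - two or more complete items (reduce-reduce conflict; the accept item [T' → T .] counts as a complete item here).

Augment with T' → T and build the canonical LR(0) collection (I0 = CLOSURE({[T' → . T]}), then GOTO on every symbol after a dot until no new states appear). It has 14 states:
  I0: { [T → . a a T], [T → . b A], [T' → . T] }  — shift
  I1: { [T' → T .] }  — accept
  I2: { [T → a . a T] }  — shift
  I3: { [A → . *], [A → . T -], [A → . a T b], [T → . a a T], [T → . b A], [T → b . A] }  — shift
  I4: { [A → * .] }  — reduce
  I5: { [T → b A .] }  — reduce
  I6: { [A → T . -] }  — shift
  I7: { [A → a . T b], [T → . a a T], [T → . b A], [T → a . a T] }  — shift
  I8: { [A → a T . b] }  — shift
  I9: { [T → . a a T], [T → . b A], [T → a . a T], [T → a a . T] }  — shift
  I10: { [T → a a T .] }  — reduce
  I11: { [A → a T b .] }  — reduce
  I12: { [A → T - .] }  — reduce
  I13: { [T → . a a T], [T → . b A], [T → a a . T] }  — shift

Every state is either a pure shift/goto state or contains exactly one complete item and nothing to shift — no conflicts. The grammar is LR(0).

Answer: Yes, the grammar is LR(0)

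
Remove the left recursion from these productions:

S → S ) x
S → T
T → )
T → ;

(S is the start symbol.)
S is directly left-recursive. The standard transformation for
  A → A α₁ | ... | A α_m | β₁ | ... | β_n
is
  A  → β₁ A' | ... | β_n A'
  A' → α₁ A' | ... | α_m A' | ε

S → T becomes S → T S'
S → S ) x becomes S' → ) x S'
Add S' → ε

Productions for other non-terminals are unchanged:
  T → )
  T → ;

Resulting grammar:
S → T S'
S' → ) x S'
S' → ε
T → )
T → ;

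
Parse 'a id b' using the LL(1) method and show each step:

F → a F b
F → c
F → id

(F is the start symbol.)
LL(1) parsing maintains a stack (initially the start symbol over $) and the input. At each step: if the stack top is a terminal, match it against the current input token; if it is a non-terminal N, replace it with the RHS of M[N, lookahead] (the unique production whose predict set contains the lookahead).

Stack is shown with the top on the left.

Stack    Input     Action
-------------------------
F $      a id b $  output F → a F b
a F b $  a id b $  match 'a'
F b $    id b $    output F → id
id b $   id b $    match 'id'
b $      b $       match 'b'
$        $         accept

The string is accepted.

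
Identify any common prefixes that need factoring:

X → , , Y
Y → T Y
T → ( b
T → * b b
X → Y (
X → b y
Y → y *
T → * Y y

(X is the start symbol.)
Left-factoring is needed when two productions for the same non-terminal
share a common prefix on the right-hand side.

Productions for X:
  X → , , Y
  X → Y (
  X → b y
Productions for Y:
  Y → T Y
  Y → y *
Productions for T:
  T → ( b
  T → * b b
  T → * Y y

Found common prefix '*' in productions for T

Answer: Yes, T has productions with common prefix '*'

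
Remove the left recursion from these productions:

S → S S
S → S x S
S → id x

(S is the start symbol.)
S → id x S'
S' → S S'
S' → x S S'
S' → ε

S is directly left-recursive. The standard transformation for
  A → A α₁ | ... | A α_m | β₁ | ... | β_n
is
  A  → β₁ A' | ... | β_n A'
  A' → α₁ A' | ... | α_m A' | ε

S → id x becomes S → id x S'
S → S S becomes S' → S S'
S → S x S becomes S' → x S S'
Add S' → ε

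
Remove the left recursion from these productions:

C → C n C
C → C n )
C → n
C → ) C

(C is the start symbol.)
C → n C'
C → ) C C'
C' → n C C'
C' → n ) C'
C' → ε

C is directly left-recursive. The standard transformation for
  A → A α₁ | ... | A α_m | β₁ | ... | β_n
is
  A  → β₁ A' | ... | β_n A'
  A' → α₁ A' | ... | α_m A' | ε

C → n becomes C → n C'
C → ) C becomes C → ) C C'
C → C n C becomes C' → n C C'
C → C n ) becomes C' → n ) C'
Add C' → ε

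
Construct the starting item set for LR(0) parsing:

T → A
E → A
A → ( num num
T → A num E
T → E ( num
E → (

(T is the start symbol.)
{ [A → . ( num num], [E → . (], [E → . A], [T → . A num E], [T → . A], [T → . E ( num], [T' → . T] }

First, augment the grammar with T' → T
I₀ = CLOSURE({ [T' → . T] }):
  [T' → . T] has the dot before T: add [T → . A], [T → . A num E], [T → . E ( num]
  [T → . A] has the dot before A: add [A → . ( num num]
  [T → . E ( num] has the dot before E: add [E → . A], [E → . (]
No further items can be added.

I₀ = { [A → . ( num num], [E → . (], [E → . A], [T → . A num E], [T → . A], [T → . E ( num], [T' → . T] }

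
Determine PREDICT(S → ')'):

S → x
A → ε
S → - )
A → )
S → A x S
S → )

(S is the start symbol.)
PREDICT(S → ')') = (FIRST(RHS) \ {ε}) ∪ (FOLLOW(S) if ε ∈ FIRST(RHS), i.e. RHS ⇒* ε)
FIRST(')') = { ')' }
ε ∉ FIRST(')'), so FOLLOW(S) is not added.
PREDICT(S → ')') = { ')' }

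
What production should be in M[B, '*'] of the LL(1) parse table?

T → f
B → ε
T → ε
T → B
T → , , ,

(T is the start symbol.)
Empty (error entry)

To find M[B, '*'], we find productions for B where '*' is in the predict set (PREDICT(N → α) = (FIRST(α) \ {ε}) ∪ (FOLLOW(N) if α ⇒* ε)).

Relevant sets:
  FOLLOW(B) = { $ }

B → ε: PREDICT = { $ }

M[B, '*'] is empty (no production applies)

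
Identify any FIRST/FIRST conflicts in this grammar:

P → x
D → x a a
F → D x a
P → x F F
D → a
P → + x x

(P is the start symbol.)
A FIRST/FIRST conflict occurs when two productions N → α and N → β for the same non-terminal have FIRST(α) ∩ FIRST(β) ≠ ∅ (with ε ∈ FIRST of a nullable right-hand side, so two nullable alternatives also conflict).

Productions for P:
  P → x: FIRST = { 'x' }
  P → x F F: FIRST = { 'x' }
  P → + x x: FIRST = { '+' }
Productions for D:
  D → x a a: FIRST = { 'x' }
  D → a: FIRST = { 'a' }
F has only one production, so no FIRST/FIRST conflict is possible there.

Conflict for P: P → x and P → x F F
  Overlap: { 'x' }

Answer: Yes. P → x / P → x F F on { 'x' }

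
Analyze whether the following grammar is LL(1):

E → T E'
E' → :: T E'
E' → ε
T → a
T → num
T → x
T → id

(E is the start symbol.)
Yes, the grammar is LL(1).

A grammar is LL(1) if for each non-terminal N with multiple productions, the predict sets of those productions are pairwise disjoint, where PREDICT(N → α) = (FIRST(α) \ {ε}) ∪ (FOLLOW(N) if α ⇒* ε).

Relevant sets:
  FOLLOW(E') = { $ }

For E':
  PREDICT(E' → :: T E') = { '::' }
  PREDICT(E' → ε) = { $ }
For T:
  PREDICT(T → a) = { 'a' }
  PREDICT(T → num) = { 'num' }
  PREDICT(T → x) = { 'x' }
  PREDICT(T → id) = { 'id' }
E has a single production, so nothing to check there.

All predict sets are disjoint. The grammar IS LL(1).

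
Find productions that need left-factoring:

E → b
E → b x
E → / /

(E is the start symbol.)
Left-factoring is needed when two productions for the same non-terminal
share a common prefix on the right-hand side.

Productions for E:
  E → b
  E → b x
  E → / /

Found common prefix 'b' in productions for E

Answer: Yes, E has productions with common prefix 'b'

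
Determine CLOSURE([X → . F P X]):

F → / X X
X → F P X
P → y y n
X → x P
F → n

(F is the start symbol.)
Start with: [X → . F P X]
  [X → . F P X] has the dot before F: add [F → . / X X], [F → . n]
No further items can be added.

CLOSURE = { [F → . / X X], [F → . n], [X → . F P X] }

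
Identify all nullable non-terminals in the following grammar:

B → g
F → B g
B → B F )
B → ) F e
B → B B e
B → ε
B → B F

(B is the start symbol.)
{ 'B' }

ε-productions: B → ε
So B is immediately nullable.
No further non-terminal can be added: every production for the remaining non-terminals contains a terminal or a non-nullable non-terminal.
Nullable = { 'B' }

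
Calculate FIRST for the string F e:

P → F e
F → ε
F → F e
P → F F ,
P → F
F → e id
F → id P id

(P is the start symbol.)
FIRST sets of the non-terminals involved (from the grammar, by fixed-point iteration):
  FIRST(F) = { 'e', 'id', ε }

To compute FIRST(F e), process the symbols left to right:
Symbol F is a non-terminal. Add FIRST(F) \ {ε} = { 'e', 'id' }
F is nullable (ε ∈ FIRST(F)), continue to the next symbol.
Symbol e is a terminal. Add 'e' and stop.
FIRST(F e) = { 'e', 'id' }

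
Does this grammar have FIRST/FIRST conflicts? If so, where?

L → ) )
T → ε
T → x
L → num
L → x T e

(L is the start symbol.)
No FIRST/FIRST conflicts.

A FIRST/FIRST conflict occurs when two productions N → α and N → β for the same non-terminal have FIRST(α) ∩ FIRST(β) ≠ ∅ (with ε ∈ FIRST of a nullable right-hand side, so two nullable alternatives also conflict).

Productions for L:
  L → ) ): FIRST = { ')' }
  L → num: FIRST = { 'num' }
  L → x T e: FIRST = { 'x' }
Productions for T:
  T → ε: FIRST = { ε }
  T → x: FIRST = { 'x' }

All alternatives of each non-terminal have pairwise disjoint FIRST sets.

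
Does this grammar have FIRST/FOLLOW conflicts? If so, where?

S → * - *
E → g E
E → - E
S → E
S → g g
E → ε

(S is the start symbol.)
No FIRST/FOLLOW conflicts.

A FIRST/FOLLOW conflict occurs when a non-terminal N has a nullable alternative N → β (β ⇒* ε) and another alternative N → α with FIRST(α) ∩ FOLLOW(N) ≠ ∅: on such a lookahead the parser cannot decide between expanding α and letting N vanish via β.

Nullable non-terminals: E, S.
FIRST sets used below: FIRST(E) = { '-', 'g', ε }

E: nullable alternative(s) E → ε; FOLLOW(E) = { $ }
  E → g E: FIRST \ {ε} = { 'g' } — disjoint from FOLLOW(E)
  E → - E: FIRST \ {ε} = { '-' } — disjoint from FOLLOW(E)
  E → ε: FIRST \ {ε} = { } — this is the only nullable alternative, skip

S: nullable alternative(s) S → E; FOLLOW(S) = { $ }
  S → * - *: FIRST \ {ε} = { '*' } — disjoint from FOLLOW(S)
  S → E: FIRST \ {ε} = { '-', 'g' } — this is the only nullable alternative, skip
  S → g g: FIRST \ {ε} = { 'g' } — disjoint from FOLLOW(S)

No FIRST/FOLLOW conflicts found.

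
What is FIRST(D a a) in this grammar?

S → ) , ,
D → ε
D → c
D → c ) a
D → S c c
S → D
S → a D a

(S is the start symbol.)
FIRST sets of the non-terminals involved (from the grammar, by fixed-point iteration):
  FIRST(D) = { ')', 'a', 'c', ε }

To compute FIRST(D a a), process the symbols left to right:
Symbol D is a non-terminal. Add FIRST(D) \ {ε} = { ')', 'a', 'c' }
D is nullable (ε ∈ FIRST(D)), continue to the next symbol.
Symbol a is a terminal. Add 'a' and stop.
FIRST(D a a) = { ')', 'a', 'c' }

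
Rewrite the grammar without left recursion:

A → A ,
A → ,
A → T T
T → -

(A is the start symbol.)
A is directly left-recursive. The standard transformation for
  A → A α₁ | ... | A α_m | β₁ | ... | β_n
is
  A  → β₁ A' | ... | β_n A'
  A' → α₁ A' | ... | α_m A' | ε

A → , becomes A → , A'
A → T T becomes A → T T A'
A → A , becomes A' → , A'
Add A' → ε

Productions for other non-terminals are unchanged:
  T → -

Resulting grammar:
A → , A'
A → T T A'
A' → , A'
A' → ε
T → -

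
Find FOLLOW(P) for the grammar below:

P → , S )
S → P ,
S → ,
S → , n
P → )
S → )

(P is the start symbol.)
{ $, ',' }

To compute FOLLOW(P), find every occurrence of P on a right-hand side N → α P β: add FIRST(β) \ {ε}, and if β is empty or nullable also add FOLLOW(N). Iterate to a fixed point.

P is the start symbol, so $ ∈ FOLLOW(P).
In S → P ,: P is followed by ',', add FIRST(',') \ {ε} = { ',' }

Taking the union: FOLLOW(P) = { $, ',' }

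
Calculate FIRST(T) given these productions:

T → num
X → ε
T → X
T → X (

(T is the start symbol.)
To compute FIRST(T), examine every production with T on the left-hand side, reading each right-hand side left to right until a non-nullable symbol is reached.

FIRST sets of the other non-terminals involved (by the same procedure, iterated to a fixed point):
  FIRST(X) = { ε }

From T → num:
  - num is a terminal: add 'num' and stop
From T → X:
  - X is a non-terminal: add FIRST(X) \ {ε} = { }
    X is nullable and nothing follows, so the whole right-hand side can vanish: ε ∈ FIRST(T)
From T → X (:
  - X is a non-terminal: add FIRST(X) \ {ε} = { }
    X is nullable, so continue to the next symbol
  - '(' is a terminal: add '(' and stop

Collecting: FIRST(T) = { '(', 'num', ε }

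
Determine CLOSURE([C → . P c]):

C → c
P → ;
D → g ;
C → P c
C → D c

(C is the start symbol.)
{ [C → . P c], [P → . ;] }

To compute CLOSURE, for each item [A → α.Bβ] where B is a non-terminal, add [B → .γ] for all productions B → γ; repeat for the newly added items until nothing changes.

Start with: [C → . P c]
  [C → . P c] has the dot before P: add [P → . ;]
No further items can be added.

CLOSURE = { [C → . P c], [P → . ;] }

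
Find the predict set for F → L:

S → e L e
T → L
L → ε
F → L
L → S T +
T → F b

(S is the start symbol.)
{ 'b', 'e' }

PREDICT(F → L) = (FIRST(RHS) \ {ε}) ∪ (FOLLOW(F) if ε ∈ FIRST(RHS), i.e. RHS ⇒* ε)
FIRST(L) = { 'e', ε }
FIRST(L) = { 'e', ε }
ε ∈ FIRST(L) (the right-hand side is nullable), so add FOLLOW(F) = { 'b' }
PREDICT(F → L) = { 'b', 'e' }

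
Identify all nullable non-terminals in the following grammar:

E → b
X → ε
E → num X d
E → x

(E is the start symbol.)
{ 'X' }

ε-productions: X → ε
So X is immediately nullable.
No further non-terminal can be added: every production for the remaining non-terminals contains a terminal or a non-nullable non-terminal.
Nullable = { 'X' }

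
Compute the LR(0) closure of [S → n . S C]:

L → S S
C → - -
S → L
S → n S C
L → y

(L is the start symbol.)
{ [L → . S S], [L → . y], [S → . L], [S → . n S C], [S → n . S C] }

To compute CLOSURE, for each item [A → α.Bβ] where B is a non-terminal, add [B → .γ] for all productions B → γ; repeat for the newly added items until nothing changes.

Start with: [S → n . S C]
  [S → n . S C] has the dot before S: add [S → . L], [S → . n S C]
  [S → . L] has the dot before L: add [L → . S S], [L → . y]
No further items can be added.

CLOSURE = { [L → . S S], [L → . y], [S → . L], [S → . n S C], [S → n . S C] }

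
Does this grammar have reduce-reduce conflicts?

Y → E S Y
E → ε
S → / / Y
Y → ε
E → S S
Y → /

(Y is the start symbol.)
Augment with Y' → Y and build the canonical LR(0) collection (I0 = CLOSURE({[Y' → . Y]}), then GOTO on every symbol after a dot until no new states appear). It has 11 states:
  I0: { [E → . S S], [E → .], [S → . / / Y], [Y → . /], [Y → . E S Y], [Y → .], [Y' → . Y] }  — shift, 2 reduces
  I1: { [S → / . / Y], [Y → / .] }  — shift, reduce
  I2: { [S → . / / Y], [Y → E . S Y] }  — shift
  I3: { [E → S . S], [S → . / / Y] }  — shift
  I4: { [Y' → Y .] }  — accept
  I5: { [S → / . / Y] }  — shift
  I6: { [E → S S .] }  — reduce
  I7: { [E → . S S], [E → .], [S → . / / Y], [S → / / . Y], [Y → . /], [Y → . E S Y], [Y → .] }  — shift, 2 reduces
  I8: { [S → / / Y .] }  — reduce
  I9: { [E → . S S], [E → .], [S → . / / Y], [Y → . /], [Y → . E S Y], [Y → .], [Y → E S . Y] }  — shift, 2 reduces
  I10: { [Y → E S Y .] }  — reduce

I0 contains complete items [E → .], [Y → .] — reduce-reduce conflict.
I7 contains complete items [E → .], [Y → .] — reduce-reduce conflict.
I9 contains complete items [E → .], [Y → .] — reduce-reduce conflict.

Answer: Yes — I0: [E → .] vs [Y → .]; I7: [E → .] vs [Y → .]; I9: [E → .] vs [Y → .]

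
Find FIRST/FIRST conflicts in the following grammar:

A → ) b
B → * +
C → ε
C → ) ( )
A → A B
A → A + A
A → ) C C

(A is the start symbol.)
A FIRST/FIRST conflict occurs when two productions N → α and N → β for the same non-terminal have FIRST(α) ∩ FIRST(β) ≠ ∅ (with ε ∈ FIRST of a nullable right-hand side, so two nullable alternatives also conflict).

FIRST sets of the non-terminals at (or reachable through a nullable prefix from) the front of some alternative:
  FIRST(A) = { ')' }

Productions for A:
  A → ) b: FIRST = { ')' }
  A → A B: FIRST = { ')' }
  A → A + A: FIRST = { ')' }
  A → ) C C: FIRST = { ')' }
Productions for C:
  C → ε: FIRST = { ε }
  C → ) ( ): FIRST = { ')' }
B has only one production, so no FIRST/FIRST conflict is possible there.

Conflict for A: A → ) b and A → A B
  Overlap: { ')' }
Conflict for A: A → ) b and A → A + A
  Overlap: { ')' }
Conflict for A: A → ) b and A → ) C C
  Overlap: { ')' }
Conflict for A: A → A B and A → A + A
  Overlap: { ')' }
Conflict for A: A → A B and A → ) C C
  Overlap: { ')' }
Conflict for A: A → A + A and A → ) C C
  Overlap: { ')' }

Answer: Yes. A → ')' b / A → A B on { ')' }; A → ')' b / A → A '+' A on { ')' }; A → ')' b / A → ')' C C on { ')' }; A → A B / A → A '+' A on { ')' }; A → A B / A → ')' C C on { ')' }; A → A '+' A / A → ')' C C on { ')' }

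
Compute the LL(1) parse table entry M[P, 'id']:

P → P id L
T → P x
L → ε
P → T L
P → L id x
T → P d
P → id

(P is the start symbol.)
P → P id L, P → T L, P → L id x, P → id

To find M[P, 'id'], we find productions for P where 'id' is in the predict set (PREDICT(N → α) = (FIRST(α) \ {ε}) ∪ (FOLLOW(N) if α ⇒* ε)).

Relevant sets:
  FIRST(P) = { 'id' }
  FIRST(T) = { 'id' }
  FIRST(L) = { ε }

P → P id L: PREDICT = { 'id' }
  'id' is in predict set, so this production goes in M[P, 'id']
P → T L: PREDICT = { 'id' }
  'id' is in predict set, so this production goes in M[P, 'id']
P → L id x: PREDICT = { 'id' }
  'id' is in predict set, so this production goes in M[P, 'id']
P → id: PREDICT = { 'id' }
  'id' is in predict set, so this production goes in M[P, 'id']

M[P, 'id'] = P → P id L, P → T L, P → L id x, P → id  (a multiply-defined cell — the grammar is not LL(1))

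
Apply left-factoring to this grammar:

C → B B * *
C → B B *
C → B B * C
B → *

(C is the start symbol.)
Left-factoring transforms A → αβ₁ | αβ₂ into A → αA' and A' → β₁ | β₂
(α is the longest common prefix among the alternatives). Repeat until
no nonterminal has two alternatives with a common prefix.

Round 1: C has alternatives sharing prefix 'B B *'. Introduce C': C → B B * C'
  Add: C' → *
  Add: C' → ε
  Add: C' → C

No remaining common prefixes — done.

Resulting grammar:
C → B B * C'
C' → *
C' → ε
C' → C
B → *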